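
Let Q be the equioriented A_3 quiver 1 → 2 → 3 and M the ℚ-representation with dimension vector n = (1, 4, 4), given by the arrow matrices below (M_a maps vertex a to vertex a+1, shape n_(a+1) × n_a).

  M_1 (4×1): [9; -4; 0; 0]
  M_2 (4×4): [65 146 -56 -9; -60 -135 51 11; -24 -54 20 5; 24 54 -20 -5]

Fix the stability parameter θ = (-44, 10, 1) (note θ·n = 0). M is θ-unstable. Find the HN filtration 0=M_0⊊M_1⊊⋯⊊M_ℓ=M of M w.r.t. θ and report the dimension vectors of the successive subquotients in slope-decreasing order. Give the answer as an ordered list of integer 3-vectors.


Barcode: M ≅ I[1,3], I[2,2], I[2,3]^2, I[3,3]. HN layers by μ_θ (4 steps, strictly decreasing):
  μ^(1)=10; μ^(2)=11/2; μ^(3)=1; μ^(4)=-44

((0, 1, 0); (0, 3, 3); (0, 0, 1); (1, 0, 0))


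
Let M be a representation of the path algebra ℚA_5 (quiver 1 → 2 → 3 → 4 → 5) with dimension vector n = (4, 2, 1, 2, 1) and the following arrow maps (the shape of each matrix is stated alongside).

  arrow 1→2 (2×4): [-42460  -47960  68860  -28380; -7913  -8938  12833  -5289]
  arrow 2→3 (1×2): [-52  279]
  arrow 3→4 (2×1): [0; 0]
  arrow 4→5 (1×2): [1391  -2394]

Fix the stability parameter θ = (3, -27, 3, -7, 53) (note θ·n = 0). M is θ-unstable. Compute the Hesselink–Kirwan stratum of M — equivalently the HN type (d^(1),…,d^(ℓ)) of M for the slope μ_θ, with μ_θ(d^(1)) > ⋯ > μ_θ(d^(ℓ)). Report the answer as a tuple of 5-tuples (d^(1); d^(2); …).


Via rank(M_{q-1}∘⋯∘M_p): M ≅ I[1,1]^3, I[1,3], I[2,2], I[4,4], I[4,5].
μ_θ-semistable layers: μ^(1)=53; μ^(2)=3; μ^(3)=-7; μ^(4)=-12; μ^(5)=-27

((0, 0, 0, 0, 1); (3, 0, 1, 0, 0); (0, 0, 0, 2, 0); (1, 1, 0, 0, 0); (0, 1, 0, 0, 0))


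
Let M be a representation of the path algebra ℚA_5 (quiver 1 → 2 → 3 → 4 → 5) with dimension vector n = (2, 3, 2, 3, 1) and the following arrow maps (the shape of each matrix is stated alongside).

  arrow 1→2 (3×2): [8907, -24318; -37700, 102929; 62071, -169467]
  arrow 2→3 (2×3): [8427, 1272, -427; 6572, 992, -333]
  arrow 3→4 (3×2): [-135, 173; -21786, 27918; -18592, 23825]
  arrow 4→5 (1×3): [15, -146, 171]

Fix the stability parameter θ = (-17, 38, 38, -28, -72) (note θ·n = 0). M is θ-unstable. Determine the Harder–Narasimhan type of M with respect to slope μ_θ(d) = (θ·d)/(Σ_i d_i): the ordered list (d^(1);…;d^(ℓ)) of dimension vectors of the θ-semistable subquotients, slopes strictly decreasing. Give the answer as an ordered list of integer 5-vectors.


Interval decomposition of M: I[1,4], I[1,5], I[2,2], I[4,4].
HN type (ℓ=5): μ^(1)=38; μ^(2)=16; μ^(3)=-6; μ^(4)=-17; μ^(5)=-28

((0, 1, 0, 0, 0); (0, 1, 1, 1, 0); (0, 1, 1, 1, 1); (2, 0, 0, 0, 0); (0, 0, 0, 1, 0))


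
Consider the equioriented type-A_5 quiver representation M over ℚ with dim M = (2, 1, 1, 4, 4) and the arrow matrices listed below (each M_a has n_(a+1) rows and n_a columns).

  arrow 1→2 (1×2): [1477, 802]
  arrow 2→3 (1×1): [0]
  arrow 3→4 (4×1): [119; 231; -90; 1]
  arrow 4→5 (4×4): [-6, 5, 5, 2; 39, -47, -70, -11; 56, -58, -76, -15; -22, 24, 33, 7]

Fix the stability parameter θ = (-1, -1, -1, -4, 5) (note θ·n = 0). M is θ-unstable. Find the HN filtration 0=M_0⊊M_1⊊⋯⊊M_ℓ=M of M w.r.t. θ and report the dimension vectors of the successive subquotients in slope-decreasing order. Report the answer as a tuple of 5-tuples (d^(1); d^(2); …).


Via rank(M_{q-1}∘⋯∘M_p): M ≅ I[1,1], I[1,2], I[3,5], I[4,5]^3.
μ_θ-semistable layers: μ^(1)=5; μ^(2)=-1; μ^(3)=-5/2; μ^(4)=-4

((0, 0, 0, 0, 4); (2, 1, 0, 0, 0); (0, 0, 1, 1, 0); (0, 0, 0, 3, 0))


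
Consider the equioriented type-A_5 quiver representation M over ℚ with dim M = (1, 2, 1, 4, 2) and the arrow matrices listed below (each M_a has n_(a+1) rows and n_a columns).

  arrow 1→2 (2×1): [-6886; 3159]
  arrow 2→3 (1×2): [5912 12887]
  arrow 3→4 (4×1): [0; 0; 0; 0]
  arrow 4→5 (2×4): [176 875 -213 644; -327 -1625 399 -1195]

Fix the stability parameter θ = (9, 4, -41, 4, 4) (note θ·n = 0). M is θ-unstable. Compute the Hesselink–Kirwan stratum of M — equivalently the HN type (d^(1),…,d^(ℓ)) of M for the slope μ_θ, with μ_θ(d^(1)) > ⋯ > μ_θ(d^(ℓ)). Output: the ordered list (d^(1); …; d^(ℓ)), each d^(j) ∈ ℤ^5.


Via rank(M_{q-1}∘⋯∘M_p): M ≅ I[1,3], I[2,2], I[4,4]^2, I[4,5]^2.
μ_θ-semistable layers: μ^(1)=4; μ^(2)=-28/3

((0, 1, 0, 4, 2); (1, 1, 1, 0, 0))


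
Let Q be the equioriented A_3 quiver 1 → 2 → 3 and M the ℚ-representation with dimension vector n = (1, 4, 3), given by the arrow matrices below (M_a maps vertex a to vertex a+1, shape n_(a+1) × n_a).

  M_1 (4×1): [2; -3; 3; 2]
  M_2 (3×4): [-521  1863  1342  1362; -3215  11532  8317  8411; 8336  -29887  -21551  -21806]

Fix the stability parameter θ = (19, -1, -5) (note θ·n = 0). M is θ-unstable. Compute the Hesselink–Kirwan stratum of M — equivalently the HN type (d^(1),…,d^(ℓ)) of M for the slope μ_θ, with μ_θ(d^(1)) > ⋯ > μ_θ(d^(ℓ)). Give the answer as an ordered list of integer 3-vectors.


Interval decomposition of M: I[1,3], I[2,2], I[2,3]^2.
HN type (ℓ=3): μ^(1)=13/3; μ^(2)=-1; μ^(3)=-3

((1, 1, 1); (0, 1, 0); (0, 2, 2))


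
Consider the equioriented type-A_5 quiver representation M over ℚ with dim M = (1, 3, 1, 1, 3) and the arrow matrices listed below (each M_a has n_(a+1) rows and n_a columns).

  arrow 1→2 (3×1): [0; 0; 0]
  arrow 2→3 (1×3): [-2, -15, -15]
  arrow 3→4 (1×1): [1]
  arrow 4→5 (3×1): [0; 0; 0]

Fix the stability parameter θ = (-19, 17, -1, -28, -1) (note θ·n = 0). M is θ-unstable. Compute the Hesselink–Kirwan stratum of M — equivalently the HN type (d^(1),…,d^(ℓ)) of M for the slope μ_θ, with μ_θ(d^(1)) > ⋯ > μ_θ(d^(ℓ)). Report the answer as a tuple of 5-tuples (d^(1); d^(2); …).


Barcode: M ≅ I[1,1], I[2,2]^2, I[2,4], I[5,5]^3. HN layers by μ_θ (4 steps, strictly decreasing):
  μ^(1)=17; μ^(2)=-1; μ^(3)=-4; μ^(4)=-19

((0, 2, 0, 0, 0); (0, 0, 0, 0, 3); (0, 1, 1, 1, 0); (1, 0, 0, 0, 0))


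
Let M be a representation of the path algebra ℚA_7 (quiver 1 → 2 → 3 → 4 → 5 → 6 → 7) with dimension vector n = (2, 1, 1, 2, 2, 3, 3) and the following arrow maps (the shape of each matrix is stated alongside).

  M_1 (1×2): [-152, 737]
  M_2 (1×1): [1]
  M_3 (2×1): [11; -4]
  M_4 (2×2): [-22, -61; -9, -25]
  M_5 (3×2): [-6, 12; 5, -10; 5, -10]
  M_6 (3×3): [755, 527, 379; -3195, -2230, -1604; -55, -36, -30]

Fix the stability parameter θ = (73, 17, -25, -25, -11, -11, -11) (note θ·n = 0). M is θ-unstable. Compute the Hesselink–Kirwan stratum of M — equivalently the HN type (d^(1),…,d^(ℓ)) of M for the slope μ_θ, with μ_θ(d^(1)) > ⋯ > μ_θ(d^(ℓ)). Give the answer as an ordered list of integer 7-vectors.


Interval decomposition of M: I[1,1], I[1,5], I[4,6], I[6,7]^2, I[7,7].
HN type (ℓ=4): μ^(1)=73; μ^(2)=29/5; μ^(3)=-11; μ^(4)=-25

((1, 0, 0, 0, 0, 0, 0); (1, 1, 1, 1, 1, 0, 0); (0, 0, 0, 0, 1, 3, 3); (0, 0, 0, 1, 0, 0, 0))


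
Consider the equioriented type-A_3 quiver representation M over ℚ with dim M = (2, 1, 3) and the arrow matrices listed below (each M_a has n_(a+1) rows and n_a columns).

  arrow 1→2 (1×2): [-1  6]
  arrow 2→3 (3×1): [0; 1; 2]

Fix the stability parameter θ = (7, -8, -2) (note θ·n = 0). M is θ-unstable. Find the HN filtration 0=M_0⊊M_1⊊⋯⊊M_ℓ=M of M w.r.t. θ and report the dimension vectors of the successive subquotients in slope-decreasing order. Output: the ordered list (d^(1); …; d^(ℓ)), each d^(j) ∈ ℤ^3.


Barcode: M ≅ I[1,1], I[1,3], I[3,3]^2. HN layers by μ_θ (3 steps, strictly decreasing):
  μ^(1)=7; μ^(2)=-1; μ^(3)=-2

((1, 0, 0); (1, 1, 1); (0, 0, 2))


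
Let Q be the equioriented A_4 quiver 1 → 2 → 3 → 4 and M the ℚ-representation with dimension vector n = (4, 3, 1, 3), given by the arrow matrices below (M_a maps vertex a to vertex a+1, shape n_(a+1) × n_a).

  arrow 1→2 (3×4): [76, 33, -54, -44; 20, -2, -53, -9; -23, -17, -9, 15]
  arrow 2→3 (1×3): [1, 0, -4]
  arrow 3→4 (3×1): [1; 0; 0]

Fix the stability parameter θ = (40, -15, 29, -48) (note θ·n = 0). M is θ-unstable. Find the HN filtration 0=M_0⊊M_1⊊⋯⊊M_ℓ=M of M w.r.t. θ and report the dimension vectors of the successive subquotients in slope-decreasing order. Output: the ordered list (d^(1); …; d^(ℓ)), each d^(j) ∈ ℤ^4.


Via rank(M_{q-1}∘⋯∘M_p): M ≅ I[1,1], I[1,2]^2, I[1,4], I[4,4]^2.
μ_θ-semistable layers: μ^(1)=40; μ^(2)=25/2; μ^(3)=3/2; μ^(4)=-48

((1, 0, 0, 0); (2, 2, 0, 0); (1, 1, 1, 1); (0, 0, 0, 2))


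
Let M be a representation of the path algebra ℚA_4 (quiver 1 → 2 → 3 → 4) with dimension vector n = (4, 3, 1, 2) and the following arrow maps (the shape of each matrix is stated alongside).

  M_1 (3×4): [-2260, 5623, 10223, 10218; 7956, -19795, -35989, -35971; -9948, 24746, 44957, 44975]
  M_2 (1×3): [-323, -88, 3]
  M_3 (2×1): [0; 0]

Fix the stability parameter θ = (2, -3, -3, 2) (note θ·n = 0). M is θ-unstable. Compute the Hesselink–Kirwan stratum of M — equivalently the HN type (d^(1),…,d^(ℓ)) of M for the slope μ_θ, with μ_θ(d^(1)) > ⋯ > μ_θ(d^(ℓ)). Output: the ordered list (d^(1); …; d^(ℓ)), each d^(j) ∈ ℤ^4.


Via rank(M_{q-1}∘⋯∘M_p): M ≅ I[1,1], I[1,2]^2, I[1,3], I[4,4]^2.
μ_θ-semistable layers: μ^(1)=2; μ^(2)=-1/2; μ^(3)=-4/3

((1, 0, 0, 2); (2, 2, 0, 0); (1, 1, 1, 0))


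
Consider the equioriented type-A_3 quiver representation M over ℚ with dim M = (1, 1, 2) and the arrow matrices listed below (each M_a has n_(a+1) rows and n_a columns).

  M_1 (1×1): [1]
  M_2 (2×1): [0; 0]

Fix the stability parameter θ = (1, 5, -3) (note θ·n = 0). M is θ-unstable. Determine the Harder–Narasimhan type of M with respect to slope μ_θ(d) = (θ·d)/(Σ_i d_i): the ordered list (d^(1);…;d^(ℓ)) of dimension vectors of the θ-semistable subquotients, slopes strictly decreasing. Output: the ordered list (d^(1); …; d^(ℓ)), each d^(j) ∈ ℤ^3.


Barcode: M ≅ I[1,2], I[3,3]^2. HN layers by μ_θ (3 steps, strictly decreasing):
  μ^(1)=5; μ^(2)=1; μ^(3)=-3

((0, 1, 0); (1, 0, 0); (0, 0, 2))


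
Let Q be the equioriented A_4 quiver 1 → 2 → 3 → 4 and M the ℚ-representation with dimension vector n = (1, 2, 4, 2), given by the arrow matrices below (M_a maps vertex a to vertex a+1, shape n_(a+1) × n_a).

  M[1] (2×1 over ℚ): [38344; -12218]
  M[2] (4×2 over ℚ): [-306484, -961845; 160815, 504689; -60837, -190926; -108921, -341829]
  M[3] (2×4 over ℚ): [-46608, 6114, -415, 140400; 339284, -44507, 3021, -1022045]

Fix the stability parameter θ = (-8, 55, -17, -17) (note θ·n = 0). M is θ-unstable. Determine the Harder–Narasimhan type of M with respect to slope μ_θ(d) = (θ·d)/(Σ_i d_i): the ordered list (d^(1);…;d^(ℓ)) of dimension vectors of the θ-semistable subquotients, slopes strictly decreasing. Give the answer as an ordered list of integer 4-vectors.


Interval decomposition of M: I[1,3], I[2,4], I[3,3], I[3,4].
HN type (ℓ=4): μ^(1)=19; μ^(2)=7; μ^(3)=-8; μ^(4)=-17

((0, 1, 1, 0); (0, 1, 1, 1); (1, 0, 0, 0); (0, 0, 2, 1))


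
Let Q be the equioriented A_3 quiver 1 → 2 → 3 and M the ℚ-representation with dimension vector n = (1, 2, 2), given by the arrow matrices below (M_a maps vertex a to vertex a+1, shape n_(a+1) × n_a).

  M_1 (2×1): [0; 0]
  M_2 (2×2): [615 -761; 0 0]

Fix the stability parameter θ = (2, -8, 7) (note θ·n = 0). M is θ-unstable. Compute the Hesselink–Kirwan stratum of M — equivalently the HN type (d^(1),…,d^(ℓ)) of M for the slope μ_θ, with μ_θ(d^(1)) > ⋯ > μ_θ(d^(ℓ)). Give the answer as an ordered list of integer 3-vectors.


Interval decomposition of M: I[1,1], I[2,2], I[2,3], I[3,3].
HN type (ℓ=3): μ^(1)=7; μ^(2)=2; μ^(3)=-8

((0, 0, 2); (1, 0, 0); (0, 2, 0))


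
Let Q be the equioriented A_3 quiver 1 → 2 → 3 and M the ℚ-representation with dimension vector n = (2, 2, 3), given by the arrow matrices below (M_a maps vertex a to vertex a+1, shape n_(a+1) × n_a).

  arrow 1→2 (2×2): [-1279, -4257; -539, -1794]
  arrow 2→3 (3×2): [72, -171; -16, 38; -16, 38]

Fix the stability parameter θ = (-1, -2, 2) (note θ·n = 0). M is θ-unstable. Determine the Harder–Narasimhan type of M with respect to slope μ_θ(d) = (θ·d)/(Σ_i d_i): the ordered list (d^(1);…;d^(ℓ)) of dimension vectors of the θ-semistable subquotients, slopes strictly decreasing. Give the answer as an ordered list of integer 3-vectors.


Interval decomposition of M: I[1,2], I[1,3], I[3,3]^2.
HN type (ℓ=2): μ^(1)=2; μ^(2)=-3/2

((0, 0, 3); (2, 2, 0))


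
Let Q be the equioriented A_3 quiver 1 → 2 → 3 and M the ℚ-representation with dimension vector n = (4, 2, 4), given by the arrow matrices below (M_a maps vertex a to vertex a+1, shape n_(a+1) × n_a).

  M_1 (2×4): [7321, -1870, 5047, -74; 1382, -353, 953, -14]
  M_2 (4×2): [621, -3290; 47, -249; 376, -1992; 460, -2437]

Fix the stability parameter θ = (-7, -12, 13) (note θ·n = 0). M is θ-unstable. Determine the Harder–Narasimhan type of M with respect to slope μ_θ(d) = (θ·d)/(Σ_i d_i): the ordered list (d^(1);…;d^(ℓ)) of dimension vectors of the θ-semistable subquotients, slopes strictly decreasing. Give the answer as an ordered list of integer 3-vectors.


Interval decomposition of M: I[1,1]^2, I[1,3]^2, I[3,3]^2.
HN type (ℓ=3): μ^(1)=13; μ^(2)=-7; μ^(3)=-19/2

((0, 0, 4); (2, 0, 0); (2, 2, 0))


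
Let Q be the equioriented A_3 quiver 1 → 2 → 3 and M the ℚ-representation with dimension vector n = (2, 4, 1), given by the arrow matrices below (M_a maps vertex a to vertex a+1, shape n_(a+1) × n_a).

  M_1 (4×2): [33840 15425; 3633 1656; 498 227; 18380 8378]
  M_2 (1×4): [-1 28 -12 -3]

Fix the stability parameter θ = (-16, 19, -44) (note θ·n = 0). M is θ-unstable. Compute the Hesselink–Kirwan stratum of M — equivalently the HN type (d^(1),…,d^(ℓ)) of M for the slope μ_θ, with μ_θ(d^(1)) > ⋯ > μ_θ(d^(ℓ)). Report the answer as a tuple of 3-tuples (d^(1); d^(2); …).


Via rank(M_{q-1}∘⋯∘M_p): M ≅ I[1,2], I[1,3], I[2,2]^2.
μ_θ-semistable layers: μ^(1)=19; μ^(2)=-25/2; μ^(3)=-16

((0, 3, 0); (0, 1, 1); (2, 0, 0))


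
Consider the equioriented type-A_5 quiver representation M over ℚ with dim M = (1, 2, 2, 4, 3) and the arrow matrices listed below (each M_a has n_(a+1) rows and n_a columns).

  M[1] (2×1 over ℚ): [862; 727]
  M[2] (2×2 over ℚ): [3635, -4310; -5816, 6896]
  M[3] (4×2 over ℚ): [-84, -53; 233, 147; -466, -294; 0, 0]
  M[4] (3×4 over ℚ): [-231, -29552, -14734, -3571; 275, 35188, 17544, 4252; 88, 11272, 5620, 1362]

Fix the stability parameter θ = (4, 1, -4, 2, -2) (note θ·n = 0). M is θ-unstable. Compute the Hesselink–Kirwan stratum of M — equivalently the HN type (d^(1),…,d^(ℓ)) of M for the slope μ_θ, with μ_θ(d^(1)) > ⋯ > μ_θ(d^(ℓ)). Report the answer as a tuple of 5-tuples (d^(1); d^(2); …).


Via rank(M_{q-1}∘⋯∘M_p): M ≅ I[1,2], I[2,4], I[3,5], I[4,4], I[4,5], I[5,5].
μ_θ-semistable layers: μ^(1)=5/2; μ^(2)=2; μ^(3)=0; μ^(4)=-3/2; μ^(5)=-2; μ^(6)=-4

((1, 1, 0, 0, 0); (0, 0, 0, 2, 0); (0, 0, 0, 2, 2); (0, 1, 1, 0, 0); (0, 0, 0, 0, 1); (0, 0, 1, 0, 0))


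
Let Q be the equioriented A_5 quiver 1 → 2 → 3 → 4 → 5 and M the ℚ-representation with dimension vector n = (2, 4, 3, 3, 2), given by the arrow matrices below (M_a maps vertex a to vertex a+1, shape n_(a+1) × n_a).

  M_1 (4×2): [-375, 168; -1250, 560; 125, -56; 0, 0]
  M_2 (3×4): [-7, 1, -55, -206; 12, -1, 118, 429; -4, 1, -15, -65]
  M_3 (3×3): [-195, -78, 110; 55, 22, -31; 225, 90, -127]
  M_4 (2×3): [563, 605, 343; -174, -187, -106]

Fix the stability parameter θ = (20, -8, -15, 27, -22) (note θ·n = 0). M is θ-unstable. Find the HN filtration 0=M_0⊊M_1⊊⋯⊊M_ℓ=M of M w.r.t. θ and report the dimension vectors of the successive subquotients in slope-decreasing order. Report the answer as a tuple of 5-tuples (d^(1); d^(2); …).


Barcode: M ≅ I[1,1], I[1,5], I[2,2], I[2,3], I[2,5], I[4,4]. HN layers by μ_θ (6 steps, strictly decreasing):
  μ^(1)=27; μ^(2)=20; μ^(3)=5/2; μ^(4)=-1; μ^(5)=-8; μ^(6)=-23/2

((0, 0, 0, 1, 0); (1, 0, 0, 0, 0); (0, 0, 0, 2, 2); (1, 1, 1, 0, 0); (0, 1, 0, 0, 0); (0, 2, 2, 0, 0))


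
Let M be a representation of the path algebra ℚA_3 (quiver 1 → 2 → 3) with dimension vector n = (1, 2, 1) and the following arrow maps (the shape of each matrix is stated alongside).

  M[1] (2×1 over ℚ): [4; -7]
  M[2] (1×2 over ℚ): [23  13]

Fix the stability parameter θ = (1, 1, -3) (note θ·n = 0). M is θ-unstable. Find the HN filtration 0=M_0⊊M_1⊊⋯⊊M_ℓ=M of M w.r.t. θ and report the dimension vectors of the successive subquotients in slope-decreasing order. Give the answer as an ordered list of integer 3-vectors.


Interval decomposition of M: I[1,3], I[2,2].
HN type (ℓ=2): μ^(1)=1; μ^(2)=-1/3

((0, 1, 0); (1, 1, 1))


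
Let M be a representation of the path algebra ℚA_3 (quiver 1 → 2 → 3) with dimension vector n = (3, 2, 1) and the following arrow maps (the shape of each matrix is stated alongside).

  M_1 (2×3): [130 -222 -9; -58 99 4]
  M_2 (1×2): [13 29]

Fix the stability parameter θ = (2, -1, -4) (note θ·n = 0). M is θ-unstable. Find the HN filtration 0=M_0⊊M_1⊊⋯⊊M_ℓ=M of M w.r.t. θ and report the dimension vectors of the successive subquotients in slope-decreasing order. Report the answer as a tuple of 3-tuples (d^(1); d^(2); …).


Barcode: M ≅ I[1,1], I[1,2], I[1,3]. HN layers by μ_θ (3 steps, strictly decreasing):
  μ^(1)=2; μ^(2)=1/2; μ^(3)=-1

((1, 0, 0); (1, 1, 0); (1, 1, 1))


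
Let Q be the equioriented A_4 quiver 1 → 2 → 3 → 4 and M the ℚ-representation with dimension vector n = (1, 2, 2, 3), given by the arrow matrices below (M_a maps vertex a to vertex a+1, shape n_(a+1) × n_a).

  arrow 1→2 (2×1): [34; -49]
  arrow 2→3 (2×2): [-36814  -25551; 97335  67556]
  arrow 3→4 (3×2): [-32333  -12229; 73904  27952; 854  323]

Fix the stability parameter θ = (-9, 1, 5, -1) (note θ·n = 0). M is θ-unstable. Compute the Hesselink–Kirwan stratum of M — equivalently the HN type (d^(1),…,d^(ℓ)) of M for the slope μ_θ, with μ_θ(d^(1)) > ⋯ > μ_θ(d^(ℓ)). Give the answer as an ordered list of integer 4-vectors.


Via rank(M_{q-1}∘⋯∘M_p): M ≅ I[1,4], I[2,4], I[4,4].
μ_θ-semistable layers: μ^(1)=2; μ^(2)=1; μ^(3)=-1; μ^(4)=-9

((0, 0, 2, 2); (0, 2, 0, 0); (0, 0, 0, 1); (1, 0, 0, 0))


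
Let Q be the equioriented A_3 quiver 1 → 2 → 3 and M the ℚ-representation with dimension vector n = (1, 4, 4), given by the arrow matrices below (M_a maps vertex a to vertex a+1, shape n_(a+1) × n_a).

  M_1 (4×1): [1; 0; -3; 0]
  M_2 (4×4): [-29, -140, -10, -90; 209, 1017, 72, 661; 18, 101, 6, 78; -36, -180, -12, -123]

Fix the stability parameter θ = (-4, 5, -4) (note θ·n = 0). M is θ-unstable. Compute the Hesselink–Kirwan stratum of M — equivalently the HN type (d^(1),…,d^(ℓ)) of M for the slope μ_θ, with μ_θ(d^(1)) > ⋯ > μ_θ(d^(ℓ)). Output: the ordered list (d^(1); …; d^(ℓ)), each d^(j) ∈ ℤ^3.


Via rank(M_{q-1}∘⋯∘M_p): M ≅ I[1,3], I[2,2], I[2,3]^2, I[3,3].
μ_θ-semistable layers: μ^(1)=5; μ^(2)=1/2; μ^(3)=-4

((0, 1, 0); (0, 3, 3); (1, 0, 1))


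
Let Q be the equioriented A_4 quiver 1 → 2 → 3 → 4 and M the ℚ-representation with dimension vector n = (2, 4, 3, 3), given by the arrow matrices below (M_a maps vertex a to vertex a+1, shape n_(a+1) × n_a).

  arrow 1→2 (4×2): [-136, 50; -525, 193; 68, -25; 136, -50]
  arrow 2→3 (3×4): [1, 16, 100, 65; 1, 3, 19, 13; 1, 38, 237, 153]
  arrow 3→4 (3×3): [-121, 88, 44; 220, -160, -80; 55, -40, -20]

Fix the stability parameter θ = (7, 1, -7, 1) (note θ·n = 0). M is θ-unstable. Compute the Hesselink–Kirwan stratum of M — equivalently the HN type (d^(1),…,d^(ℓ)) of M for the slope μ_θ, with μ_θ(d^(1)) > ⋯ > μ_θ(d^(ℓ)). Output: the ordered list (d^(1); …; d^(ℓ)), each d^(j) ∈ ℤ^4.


Via rank(M_{q-1}∘⋯∘M_p): M ≅ I[1,3]^2, I[2,2], I[2,4], I[4,4]^2.
μ_θ-semistable layers: μ^(1)=1; μ^(2)=1/3; μ^(3)=-3

((0, 1, 0, 3); (2, 2, 2, 0); (0, 1, 1, 0))


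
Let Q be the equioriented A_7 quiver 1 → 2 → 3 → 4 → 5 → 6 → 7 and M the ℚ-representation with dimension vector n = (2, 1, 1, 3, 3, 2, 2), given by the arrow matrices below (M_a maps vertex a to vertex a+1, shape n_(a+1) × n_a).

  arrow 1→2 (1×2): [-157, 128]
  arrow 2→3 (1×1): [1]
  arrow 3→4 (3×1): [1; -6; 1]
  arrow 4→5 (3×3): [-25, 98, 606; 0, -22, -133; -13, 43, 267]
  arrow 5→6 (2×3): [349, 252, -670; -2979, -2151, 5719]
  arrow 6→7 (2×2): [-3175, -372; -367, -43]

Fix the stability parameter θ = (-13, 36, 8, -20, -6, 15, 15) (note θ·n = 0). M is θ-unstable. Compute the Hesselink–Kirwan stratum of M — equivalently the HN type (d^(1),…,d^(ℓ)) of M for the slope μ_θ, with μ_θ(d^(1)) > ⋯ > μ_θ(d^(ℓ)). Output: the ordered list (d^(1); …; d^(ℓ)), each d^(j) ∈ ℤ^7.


Barcode: M ≅ I[1,1], I[1,7], I[4,5], I[4,7]. HN layers by μ_θ (5 steps, strictly decreasing):
  μ^(1)=15; μ^(2)=9/2; μ^(3)=-6; μ^(4)=-13; μ^(5)=-20

((0, 0, 0, 0, 0, 2, 2); (0, 1, 1, 1, 1, 0, 0); (0, 0, 0, 0, 2, 0, 0); (2, 0, 0, 0, 0, 0, 0); (0, 0, 0, 2, 0, 0, 0))


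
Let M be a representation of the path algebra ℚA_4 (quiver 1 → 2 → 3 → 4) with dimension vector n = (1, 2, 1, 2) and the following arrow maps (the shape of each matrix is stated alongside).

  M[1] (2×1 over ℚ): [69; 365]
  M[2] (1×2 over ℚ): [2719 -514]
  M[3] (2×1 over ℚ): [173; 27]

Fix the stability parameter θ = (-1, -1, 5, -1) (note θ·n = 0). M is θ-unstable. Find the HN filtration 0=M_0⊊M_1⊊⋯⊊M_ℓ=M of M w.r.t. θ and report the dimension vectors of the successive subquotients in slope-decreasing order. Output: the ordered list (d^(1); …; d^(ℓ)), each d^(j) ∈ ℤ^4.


Barcode: M ≅ I[1,4], I[2,2], I[4,4]. HN layers by μ_θ (2 steps, strictly decreasing):
  μ^(1)=2; μ^(2)=-1

((0, 0, 1, 1); (1, 2, 0, 1))


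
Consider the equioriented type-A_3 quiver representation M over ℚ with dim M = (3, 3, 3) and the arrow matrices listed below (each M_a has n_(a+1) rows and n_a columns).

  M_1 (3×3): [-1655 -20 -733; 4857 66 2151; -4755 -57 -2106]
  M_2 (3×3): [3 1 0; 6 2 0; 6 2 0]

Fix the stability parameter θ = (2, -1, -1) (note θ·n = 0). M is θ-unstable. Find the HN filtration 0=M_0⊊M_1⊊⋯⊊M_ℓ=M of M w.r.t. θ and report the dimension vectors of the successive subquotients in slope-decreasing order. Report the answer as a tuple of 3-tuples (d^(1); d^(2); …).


Barcode: M ≅ I[1,2]^2, I[1,3], I[3,3]^2. HN layers by μ_θ (3 steps, strictly decreasing):
  μ^(1)=1/2; μ^(2)=0; μ^(3)=-1

((2, 2, 0); (1, 1, 1); (0, 0, 2))


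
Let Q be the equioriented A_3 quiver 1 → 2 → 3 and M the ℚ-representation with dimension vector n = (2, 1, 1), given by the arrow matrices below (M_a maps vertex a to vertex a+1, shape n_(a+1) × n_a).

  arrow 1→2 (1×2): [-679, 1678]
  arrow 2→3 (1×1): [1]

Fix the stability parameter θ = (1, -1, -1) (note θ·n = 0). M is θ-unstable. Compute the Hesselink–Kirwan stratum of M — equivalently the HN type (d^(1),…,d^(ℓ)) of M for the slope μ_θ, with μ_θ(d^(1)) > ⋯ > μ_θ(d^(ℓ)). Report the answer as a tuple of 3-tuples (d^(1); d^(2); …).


Barcode: M ≅ I[1,1], I[1,3]. HN layers by μ_θ (2 steps, strictly decreasing):
  μ^(1)=1; μ^(2)=-1/3

((1, 0, 0); (1, 1, 1))


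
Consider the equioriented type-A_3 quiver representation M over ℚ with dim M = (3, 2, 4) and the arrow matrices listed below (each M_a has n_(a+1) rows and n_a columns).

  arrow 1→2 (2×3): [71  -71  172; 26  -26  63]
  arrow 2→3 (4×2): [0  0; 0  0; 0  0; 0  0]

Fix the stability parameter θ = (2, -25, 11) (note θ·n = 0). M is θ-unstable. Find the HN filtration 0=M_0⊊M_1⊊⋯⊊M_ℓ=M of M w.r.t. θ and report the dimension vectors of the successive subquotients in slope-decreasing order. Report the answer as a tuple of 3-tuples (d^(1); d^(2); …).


Barcode: M ≅ I[1,1], I[1,2]^2, I[3,3]^4. HN layers by μ_θ (3 steps, strictly decreasing):
  μ^(1)=11; μ^(2)=2; μ^(3)=-23/2

((0, 0, 4); (1, 0, 0); (2, 2, 0))


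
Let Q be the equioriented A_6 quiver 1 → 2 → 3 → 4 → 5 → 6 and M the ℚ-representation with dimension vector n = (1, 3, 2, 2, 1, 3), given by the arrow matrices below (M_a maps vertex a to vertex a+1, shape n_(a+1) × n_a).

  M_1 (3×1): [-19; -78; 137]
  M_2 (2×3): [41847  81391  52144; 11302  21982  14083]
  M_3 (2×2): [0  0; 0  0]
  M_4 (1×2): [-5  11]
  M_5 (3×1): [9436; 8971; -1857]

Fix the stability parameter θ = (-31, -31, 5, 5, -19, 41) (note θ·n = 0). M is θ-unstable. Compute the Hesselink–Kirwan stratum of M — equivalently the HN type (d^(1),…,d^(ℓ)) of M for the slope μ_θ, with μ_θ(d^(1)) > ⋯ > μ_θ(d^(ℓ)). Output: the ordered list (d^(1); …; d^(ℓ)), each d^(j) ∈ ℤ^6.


Interval decomposition of M: I[1,3], I[2,2], I[2,3], I[4,4], I[4,6], I[6,6]^2.
HN type (ℓ=4): μ^(1)=41; μ^(2)=5; μ^(3)=-7; μ^(4)=-31

((0, 0, 0, 0, 0, 3); (0, 0, 2, 1, 0, 0); (0, 0, 0, 1, 1, 0); (1, 3, 0, 0, 0, 0))


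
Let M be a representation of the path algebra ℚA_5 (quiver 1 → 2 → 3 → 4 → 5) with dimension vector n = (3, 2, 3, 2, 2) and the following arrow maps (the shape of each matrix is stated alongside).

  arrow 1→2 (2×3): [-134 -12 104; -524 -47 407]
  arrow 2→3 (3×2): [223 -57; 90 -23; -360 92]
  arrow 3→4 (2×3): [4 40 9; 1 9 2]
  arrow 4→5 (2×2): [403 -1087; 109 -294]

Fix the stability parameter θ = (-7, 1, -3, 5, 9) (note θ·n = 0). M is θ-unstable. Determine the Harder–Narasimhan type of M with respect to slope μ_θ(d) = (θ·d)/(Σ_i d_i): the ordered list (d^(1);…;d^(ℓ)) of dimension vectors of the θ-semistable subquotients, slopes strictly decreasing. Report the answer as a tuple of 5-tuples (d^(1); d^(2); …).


Via rank(M_{q-1}∘⋯∘M_p): M ≅ I[1,1], I[1,3], I[1,5], I[3,5].
μ_θ-semistable layers: μ^(1)=9; μ^(2)=5; μ^(3)=-1; μ^(4)=-3; μ^(5)=-7

((0, 0, 0, 0, 2); (0, 0, 0, 2, 0); (0, 2, 2, 0, 0); (0, 0, 1, 0, 0); (3, 0, 0, 0, 0))


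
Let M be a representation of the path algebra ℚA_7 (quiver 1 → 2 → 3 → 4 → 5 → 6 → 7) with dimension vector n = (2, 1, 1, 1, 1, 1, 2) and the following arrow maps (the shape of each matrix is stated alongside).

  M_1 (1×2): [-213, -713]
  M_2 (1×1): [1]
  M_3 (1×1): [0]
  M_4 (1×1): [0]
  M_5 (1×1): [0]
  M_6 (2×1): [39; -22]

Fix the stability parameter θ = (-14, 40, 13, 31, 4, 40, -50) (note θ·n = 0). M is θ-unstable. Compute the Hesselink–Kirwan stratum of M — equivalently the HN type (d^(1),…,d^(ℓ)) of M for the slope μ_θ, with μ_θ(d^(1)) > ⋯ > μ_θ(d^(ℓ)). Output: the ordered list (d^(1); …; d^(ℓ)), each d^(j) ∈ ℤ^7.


Barcode: M ≅ I[1,1], I[1,3], I[4,4], I[5,5], I[6,7], I[7,7]. HN layers by μ_θ (6 steps, strictly decreasing):
  μ^(1)=31; μ^(2)=53/2; μ^(3)=4; μ^(4)=-5; μ^(5)=-14; μ^(6)=-50

((0, 0, 0, 1, 0, 0, 0); (0, 1, 1, 0, 0, 0, 0); (0, 0, 0, 0, 1, 0, 0); (0, 0, 0, 0, 0, 1, 1); (2, 0, 0, 0, 0, 0, 0); (0, 0, 0, 0, 0, 0, 1))


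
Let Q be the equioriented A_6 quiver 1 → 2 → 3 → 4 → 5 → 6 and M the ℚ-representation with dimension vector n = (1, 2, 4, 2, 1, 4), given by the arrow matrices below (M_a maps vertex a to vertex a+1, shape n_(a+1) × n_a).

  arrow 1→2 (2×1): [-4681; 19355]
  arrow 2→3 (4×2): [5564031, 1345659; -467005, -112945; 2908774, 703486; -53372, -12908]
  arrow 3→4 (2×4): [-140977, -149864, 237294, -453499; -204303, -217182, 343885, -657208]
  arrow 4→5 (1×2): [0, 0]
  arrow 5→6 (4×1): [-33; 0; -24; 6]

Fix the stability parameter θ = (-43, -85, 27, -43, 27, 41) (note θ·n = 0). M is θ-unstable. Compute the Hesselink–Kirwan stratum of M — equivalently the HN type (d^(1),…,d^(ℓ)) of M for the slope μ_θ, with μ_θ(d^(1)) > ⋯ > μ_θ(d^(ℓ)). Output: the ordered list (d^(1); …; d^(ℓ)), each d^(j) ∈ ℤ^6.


Via rank(M_{q-1}∘⋯∘M_p): M ≅ I[1,4], I[2,2], I[3,3]^2, I[3,4], I[5,6], I[6,6]^3.
μ_θ-semistable layers: μ^(1)=41; μ^(2)=27; μ^(3)=-8; μ^(4)=-64; μ^(5)=-85

((0, 0, 0, 0, 0, 4); (0, 0, 2, 0, 1, 0); (0, 0, 2, 2, 0, 0); (1, 1, 0, 0, 0, 0); (0, 1, 0, 0, 0, 0))


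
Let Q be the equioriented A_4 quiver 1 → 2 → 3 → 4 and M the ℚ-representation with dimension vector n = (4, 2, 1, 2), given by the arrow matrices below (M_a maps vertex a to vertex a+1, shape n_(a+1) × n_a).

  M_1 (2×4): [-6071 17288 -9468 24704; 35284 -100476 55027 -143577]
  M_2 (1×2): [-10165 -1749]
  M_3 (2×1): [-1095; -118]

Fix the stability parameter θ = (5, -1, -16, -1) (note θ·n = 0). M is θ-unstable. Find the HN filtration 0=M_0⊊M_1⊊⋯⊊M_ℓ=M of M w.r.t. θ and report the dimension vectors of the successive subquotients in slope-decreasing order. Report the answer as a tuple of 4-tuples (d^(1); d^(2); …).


Interval decomposition of M: I[1,1]^2, I[1,2], I[1,4], I[4,4].
HN type (ℓ=4): μ^(1)=5; μ^(2)=2; μ^(3)=-1; μ^(4)=-4

((2, 0, 0, 0); (1, 1, 0, 0); (0, 0, 0, 2); (1, 1, 1, 0))


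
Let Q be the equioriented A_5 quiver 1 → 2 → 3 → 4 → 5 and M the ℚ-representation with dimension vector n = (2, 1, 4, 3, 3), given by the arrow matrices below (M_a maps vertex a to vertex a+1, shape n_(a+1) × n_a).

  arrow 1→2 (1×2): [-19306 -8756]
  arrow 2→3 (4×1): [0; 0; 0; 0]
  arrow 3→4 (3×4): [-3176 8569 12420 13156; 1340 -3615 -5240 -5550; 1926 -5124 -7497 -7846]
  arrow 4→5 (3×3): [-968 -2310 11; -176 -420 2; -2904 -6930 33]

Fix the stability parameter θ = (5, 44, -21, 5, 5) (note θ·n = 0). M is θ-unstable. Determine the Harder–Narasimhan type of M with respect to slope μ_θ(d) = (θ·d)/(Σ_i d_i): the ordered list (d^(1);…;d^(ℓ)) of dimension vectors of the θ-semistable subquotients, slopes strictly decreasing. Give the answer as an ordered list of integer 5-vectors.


Via rank(M_{q-1}∘⋯∘M_p): M ≅ I[1,1], I[1,2], I[3,3], I[3,4]^2, I[3,5], I[5,5]^2.
μ_θ-semistable layers: μ^(1)=44; μ^(2)=5; μ^(3)=-21

((0, 1, 0, 0, 0); (2, 0, 0, 3, 3); (0, 0, 4, 0, 0))


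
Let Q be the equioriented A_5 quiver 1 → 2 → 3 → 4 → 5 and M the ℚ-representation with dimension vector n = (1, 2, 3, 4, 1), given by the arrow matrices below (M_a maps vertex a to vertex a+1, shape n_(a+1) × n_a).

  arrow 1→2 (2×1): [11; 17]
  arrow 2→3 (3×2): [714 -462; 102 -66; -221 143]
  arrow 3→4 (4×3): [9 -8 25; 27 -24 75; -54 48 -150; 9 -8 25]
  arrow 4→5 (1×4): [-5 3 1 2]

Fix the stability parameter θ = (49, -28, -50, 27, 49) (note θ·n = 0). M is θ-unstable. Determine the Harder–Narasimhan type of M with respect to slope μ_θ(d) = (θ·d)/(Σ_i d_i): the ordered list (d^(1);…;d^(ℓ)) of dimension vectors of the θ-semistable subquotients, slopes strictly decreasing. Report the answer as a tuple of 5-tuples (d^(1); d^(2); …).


Via rank(M_{q-1}∘⋯∘M_p): M ≅ I[1,2], I[2,4], I[3,3]^2, I[4,4]^2, I[4,5].
μ_θ-semistable layers: μ^(1)=49; μ^(2)=27; μ^(3)=21/2; μ^(4)=-39; μ^(5)=-50

((0, 0, 0, 0, 1); (0, 0, 0, 4, 0); (1, 1, 0, 0, 0); (0, 1, 1, 0, 0); (0, 0, 2, 0, 0))


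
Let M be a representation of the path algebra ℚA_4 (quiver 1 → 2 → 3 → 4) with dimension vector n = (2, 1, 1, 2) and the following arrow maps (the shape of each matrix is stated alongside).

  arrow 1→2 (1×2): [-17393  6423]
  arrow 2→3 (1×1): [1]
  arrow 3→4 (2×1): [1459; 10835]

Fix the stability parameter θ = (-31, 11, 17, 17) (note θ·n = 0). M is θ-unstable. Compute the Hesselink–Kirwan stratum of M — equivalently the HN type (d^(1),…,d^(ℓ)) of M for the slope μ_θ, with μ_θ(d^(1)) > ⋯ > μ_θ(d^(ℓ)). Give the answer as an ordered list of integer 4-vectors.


Interval decomposition of M: I[1,1], I[1,4], I[4,4].
HN type (ℓ=3): μ^(1)=17; μ^(2)=11; μ^(3)=-31

((0, 0, 1, 2); (0, 1, 0, 0); (2, 0, 0, 0))


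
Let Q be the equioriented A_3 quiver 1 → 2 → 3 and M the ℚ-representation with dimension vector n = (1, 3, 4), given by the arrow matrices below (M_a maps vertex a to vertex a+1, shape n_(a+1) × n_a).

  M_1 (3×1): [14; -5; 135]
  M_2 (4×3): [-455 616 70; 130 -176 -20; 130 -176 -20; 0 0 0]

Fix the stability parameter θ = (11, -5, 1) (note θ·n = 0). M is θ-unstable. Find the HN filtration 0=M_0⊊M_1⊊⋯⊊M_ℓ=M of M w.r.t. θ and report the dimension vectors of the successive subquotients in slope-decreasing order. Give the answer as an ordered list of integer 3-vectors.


Via rank(M_{q-1}∘⋯∘M_p): M ≅ I[1,2], I[2,2], I[2,3], I[3,3]^3.
μ_θ-semistable layers: μ^(1)=3; μ^(2)=1; μ^(3)=-5

((1, 1, 0); (0, 0, 4); (0, 2, 0))


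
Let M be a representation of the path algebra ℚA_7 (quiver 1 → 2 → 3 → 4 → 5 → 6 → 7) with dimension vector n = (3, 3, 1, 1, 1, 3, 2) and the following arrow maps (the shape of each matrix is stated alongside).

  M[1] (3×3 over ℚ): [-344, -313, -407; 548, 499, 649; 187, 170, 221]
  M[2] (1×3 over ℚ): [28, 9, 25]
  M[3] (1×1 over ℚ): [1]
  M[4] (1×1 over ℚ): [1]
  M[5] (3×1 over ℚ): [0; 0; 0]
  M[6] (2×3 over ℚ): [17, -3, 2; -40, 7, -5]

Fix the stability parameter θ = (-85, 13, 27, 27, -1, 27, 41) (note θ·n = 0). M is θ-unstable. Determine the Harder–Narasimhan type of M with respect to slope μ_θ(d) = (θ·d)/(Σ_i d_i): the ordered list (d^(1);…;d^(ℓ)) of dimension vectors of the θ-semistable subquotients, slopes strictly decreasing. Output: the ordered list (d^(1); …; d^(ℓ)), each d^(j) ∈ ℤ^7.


Via rank(M_{q-1}∘⋯∘M_p): M ≅ I[1,1], I[1,2], I[1,5], I[2,2], I[6,6], I[6,7]^2.
μ_θ-semistable layers: μ^(1)=41; μ^(2)=27; μ^(3)=53/3; μ^(4)=13; μ^(5)=-85

((0, 0, 0, 0, 0, 0, 2); (0, 0, 0, 0, 0, 3, 0); (0, 0, 1, 1, 1, 0, 0); (0, 3, 0, 0, 0, 0, 0); (3, 0, 0, 0, 0, 0, 0))


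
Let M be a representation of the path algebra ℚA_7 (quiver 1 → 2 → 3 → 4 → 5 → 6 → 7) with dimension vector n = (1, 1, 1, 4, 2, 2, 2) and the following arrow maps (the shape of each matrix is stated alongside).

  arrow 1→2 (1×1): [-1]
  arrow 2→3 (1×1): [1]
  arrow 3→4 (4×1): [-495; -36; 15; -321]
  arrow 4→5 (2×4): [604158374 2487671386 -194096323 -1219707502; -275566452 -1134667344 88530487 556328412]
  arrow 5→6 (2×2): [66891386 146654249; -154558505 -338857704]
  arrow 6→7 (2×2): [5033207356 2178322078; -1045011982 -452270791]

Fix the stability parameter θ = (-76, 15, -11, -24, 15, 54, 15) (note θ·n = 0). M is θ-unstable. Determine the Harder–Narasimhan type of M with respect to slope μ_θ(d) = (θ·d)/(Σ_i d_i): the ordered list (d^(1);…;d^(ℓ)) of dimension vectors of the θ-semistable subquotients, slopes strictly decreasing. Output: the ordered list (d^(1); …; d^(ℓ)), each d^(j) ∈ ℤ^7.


Barcode: M ≅ I[1,7], I[4,4]^2, I[4,6], I[7,7]. HN layers by μ_θ (6 steps, strictly decreasing):
  μ^(1)=54; μ^(2)=69/2; μ^(3)=15; μ^(4)=-20/3; μ^(5)=-24; μ^(6)=-76

((0, 0, 0, 0, 0, 1, 0); (0, 0, 0, 0, 0, 1, 1); (0, 0, 0, 0, 2, 0, 1); (0, 1, 1, 1, 0, 0, 0); (0, 0, 0, 3, 0, 0, 0); (1, 0, 0, 0, 0, 0, 0))


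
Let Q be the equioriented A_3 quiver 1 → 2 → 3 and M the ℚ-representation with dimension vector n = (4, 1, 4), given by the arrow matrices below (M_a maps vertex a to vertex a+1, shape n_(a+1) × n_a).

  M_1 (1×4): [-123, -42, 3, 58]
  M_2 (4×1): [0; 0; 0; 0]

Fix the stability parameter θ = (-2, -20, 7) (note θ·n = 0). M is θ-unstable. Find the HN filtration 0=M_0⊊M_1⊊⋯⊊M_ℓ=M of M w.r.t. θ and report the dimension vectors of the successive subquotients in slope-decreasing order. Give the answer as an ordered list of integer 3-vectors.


Barcode: M ≅ I[1,1]^3, I[1,2], I[3,3]^4. HN layers by μ_θ (3 steps, strictly decreasing):
  μ^(1)=7; μ^(2)=-2; μ^(3)=-11

((0, 0, 4); (3, 0, 0); (1, 1, 0))


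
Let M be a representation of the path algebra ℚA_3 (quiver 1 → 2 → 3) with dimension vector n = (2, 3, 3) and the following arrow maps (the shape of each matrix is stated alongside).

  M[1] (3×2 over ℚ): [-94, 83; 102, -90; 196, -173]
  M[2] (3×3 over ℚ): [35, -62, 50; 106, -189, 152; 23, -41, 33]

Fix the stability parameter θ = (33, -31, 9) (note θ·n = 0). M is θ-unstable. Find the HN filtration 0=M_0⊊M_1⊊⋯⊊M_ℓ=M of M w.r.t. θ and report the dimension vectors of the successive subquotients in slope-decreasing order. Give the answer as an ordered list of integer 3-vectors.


Barcode: M ≅ I[1,3]^2, I[2,3]. HN layers by μ_θ (3 steps, strictly decreasing):
  μ^(1)=9; μ^(2)=1; μ^(3)=-31

((0, 0, 3); (2, 2, 0); (0, 1, 0))


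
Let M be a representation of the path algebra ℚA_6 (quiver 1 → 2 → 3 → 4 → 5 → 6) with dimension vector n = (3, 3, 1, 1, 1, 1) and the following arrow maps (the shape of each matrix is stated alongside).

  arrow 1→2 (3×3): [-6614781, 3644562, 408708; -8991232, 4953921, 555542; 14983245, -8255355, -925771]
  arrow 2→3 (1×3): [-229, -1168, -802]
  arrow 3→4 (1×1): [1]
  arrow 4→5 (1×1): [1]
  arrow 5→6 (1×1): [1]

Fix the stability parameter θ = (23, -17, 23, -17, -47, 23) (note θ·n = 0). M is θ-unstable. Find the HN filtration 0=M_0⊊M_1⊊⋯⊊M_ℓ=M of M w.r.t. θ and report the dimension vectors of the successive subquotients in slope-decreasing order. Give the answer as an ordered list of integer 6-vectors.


Barcode: M ≅ I[1,2]^2, I[1,6]. HN layers by μ_θ (3 steps, strictly decreasing):
  μ^(1)=23; μ^(2)=3; μ^(3)=-7

((0, 0, 0, 0, 0, 1); (2, 2, 0, 0, 0, 0); (1, 1, 1, 1, 1, 0))


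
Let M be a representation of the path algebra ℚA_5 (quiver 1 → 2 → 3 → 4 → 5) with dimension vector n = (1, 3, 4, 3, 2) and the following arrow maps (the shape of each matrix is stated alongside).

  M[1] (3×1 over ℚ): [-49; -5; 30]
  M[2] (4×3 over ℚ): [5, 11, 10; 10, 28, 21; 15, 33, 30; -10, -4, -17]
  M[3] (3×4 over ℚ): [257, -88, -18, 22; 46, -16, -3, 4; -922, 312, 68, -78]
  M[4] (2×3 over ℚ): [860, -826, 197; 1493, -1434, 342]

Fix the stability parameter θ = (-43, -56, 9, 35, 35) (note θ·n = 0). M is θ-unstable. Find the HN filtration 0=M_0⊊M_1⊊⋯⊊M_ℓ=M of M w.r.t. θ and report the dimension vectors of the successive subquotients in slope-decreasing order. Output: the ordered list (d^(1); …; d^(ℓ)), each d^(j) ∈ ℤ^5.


Barcode: M ≅ I[1,2], I[2,5]^2, I[3,3], I[3,4]. HN layers by μ_θ (4 steps, strictly decreasing):
  μ^(1)=35; μ^(2)=9; μ^(3)=-99/2; μ^(4)=-56

((0, 0, 0, 3, 2); (0, 0, 4, 0, 0); (1, 1, 0, 0, 0); (0, 2, 0, 0, 0))


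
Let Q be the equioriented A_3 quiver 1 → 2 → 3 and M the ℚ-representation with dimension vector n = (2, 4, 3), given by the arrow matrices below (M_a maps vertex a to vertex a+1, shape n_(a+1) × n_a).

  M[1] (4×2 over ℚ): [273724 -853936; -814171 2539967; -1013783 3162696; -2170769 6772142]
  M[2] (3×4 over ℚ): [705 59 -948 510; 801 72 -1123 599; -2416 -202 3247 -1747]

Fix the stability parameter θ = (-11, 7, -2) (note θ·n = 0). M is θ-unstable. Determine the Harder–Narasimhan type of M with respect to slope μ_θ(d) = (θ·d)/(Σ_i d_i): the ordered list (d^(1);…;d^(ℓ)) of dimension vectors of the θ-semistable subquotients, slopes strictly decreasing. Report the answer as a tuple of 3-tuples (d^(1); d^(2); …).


Interval decomposition of M: I[1,2], I[1,3], I[2,3]^2.
HN type (ℓ=3): μ^(1)=7; μ^(2)=5/2; μ^(3)=-11

((0, 1, 0); (0, 3, 3); (2, 0, 0))


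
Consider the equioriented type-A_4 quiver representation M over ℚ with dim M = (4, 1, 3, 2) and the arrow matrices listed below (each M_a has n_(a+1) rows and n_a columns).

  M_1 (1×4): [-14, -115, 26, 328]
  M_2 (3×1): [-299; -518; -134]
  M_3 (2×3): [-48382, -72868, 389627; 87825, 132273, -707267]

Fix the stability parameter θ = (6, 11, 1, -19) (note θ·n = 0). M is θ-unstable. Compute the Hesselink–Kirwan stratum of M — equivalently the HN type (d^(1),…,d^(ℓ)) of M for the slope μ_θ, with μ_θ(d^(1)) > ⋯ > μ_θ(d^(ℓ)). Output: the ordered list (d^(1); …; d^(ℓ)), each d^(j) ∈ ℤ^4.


Interval decomposition of M: I[1,1]^3, I[1,4], I[3,3], I[3,4].
HN type (ℓ=4): μ^(1)=6; μ^(2)=1; μ^(3)=-1/4; μ^(4)=-9

((3, 0, 0, 0); (0, 0, 1, 0); (1, 1, 1, 1); (0, 0, 1, 1))
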